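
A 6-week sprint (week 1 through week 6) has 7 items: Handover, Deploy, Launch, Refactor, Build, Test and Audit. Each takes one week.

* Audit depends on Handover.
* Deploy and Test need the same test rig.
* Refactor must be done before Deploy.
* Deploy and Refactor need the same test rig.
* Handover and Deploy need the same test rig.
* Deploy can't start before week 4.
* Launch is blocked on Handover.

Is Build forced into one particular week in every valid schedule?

Build can be week 1 (e.g. Handover=week 1, Launch=week 2, Audit=week 2, Refactor=week 1, Build=week 1, Test=week 1, Deploy=week 4) or week 2 (e.g. Audit -> week 2; Refactor -> week 1; Build -> week 2; Deploy -> week 4; Test -> week 1; Handover -> week 1; Launch -> week 2).

No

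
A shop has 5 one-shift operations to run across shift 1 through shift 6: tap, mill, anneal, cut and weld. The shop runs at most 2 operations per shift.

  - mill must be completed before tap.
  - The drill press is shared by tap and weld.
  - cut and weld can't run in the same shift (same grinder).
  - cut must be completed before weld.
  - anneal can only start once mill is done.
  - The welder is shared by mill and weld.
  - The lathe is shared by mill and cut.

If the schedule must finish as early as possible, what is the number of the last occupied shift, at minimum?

3

The precedence chain requires at least 2 distinct shifts.
With at most 2 per shift and 5 operations, at least 3 shifts are needed.
3 works (last occupied shift: shift 3): for example cut=shift 2; weld=shift 3; mill=shift 1; anneal=shift 3; tap=shift 2.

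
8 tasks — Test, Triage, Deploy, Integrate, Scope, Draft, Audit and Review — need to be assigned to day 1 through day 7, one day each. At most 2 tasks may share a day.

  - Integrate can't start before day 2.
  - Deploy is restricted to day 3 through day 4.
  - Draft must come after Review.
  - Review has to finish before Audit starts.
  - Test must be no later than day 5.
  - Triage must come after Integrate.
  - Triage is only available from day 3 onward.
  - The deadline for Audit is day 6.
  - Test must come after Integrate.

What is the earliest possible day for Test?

Precedence pushes Test to at least day 3; Test's own window allows nothing later than day 5.
Test at day 3 is achievable: Audit=day 2, Review=day 1, Scope=day 1, Triage=day 4, Draft=day 4, Deploy=day 3, Test=day 3, Integrate=day 2.

day 3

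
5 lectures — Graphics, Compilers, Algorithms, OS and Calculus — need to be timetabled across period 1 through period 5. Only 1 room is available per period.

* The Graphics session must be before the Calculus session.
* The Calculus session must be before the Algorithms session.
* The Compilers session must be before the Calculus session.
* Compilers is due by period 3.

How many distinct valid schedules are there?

Splitting on Graphics: it can be period 1 (4), period 2 (4), period 3 (2). Listing each branch's schedules as (Compilers, Algorithms, OS, Calculus) by period number:
Graphics=period 1: (2,4,5,3) (2,5,3,4) (2,5,4,3) (3,5,2,4) — 4.
Graphics=period 2: (1,4,5,3) (1,5,3,4) (1,5,4,3) (3,5,1,4) — 4.
Graphics=period 3: (1,5,2,4) (2,5,1,4) — 2.
Summing: 4 + 4 + 2 = 10.

10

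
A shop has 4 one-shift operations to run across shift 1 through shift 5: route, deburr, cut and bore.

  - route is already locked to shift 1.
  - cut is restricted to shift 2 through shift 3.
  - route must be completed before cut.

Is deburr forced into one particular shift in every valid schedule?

No

deburr can be shift 1 (e.g. cut -> shift 2; deburr -> shift 1; bore -> shift 1; route -> shift 1) or shift 2 (e.g. cut in shift 2; deburr in shift 2; route in shift 1; bore in shift 1).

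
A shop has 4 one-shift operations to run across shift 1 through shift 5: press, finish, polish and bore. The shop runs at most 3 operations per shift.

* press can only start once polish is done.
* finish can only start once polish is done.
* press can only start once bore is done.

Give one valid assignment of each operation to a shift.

finish in shift 2; press in shift 2; polish in shift 1; bore in shift 1

Checking: polish(shift 1) before finish(shift 2); bore(shift 1) before press(shift 2); polish(shift 1) before press(shift 2); max 2 per shift (cap 3).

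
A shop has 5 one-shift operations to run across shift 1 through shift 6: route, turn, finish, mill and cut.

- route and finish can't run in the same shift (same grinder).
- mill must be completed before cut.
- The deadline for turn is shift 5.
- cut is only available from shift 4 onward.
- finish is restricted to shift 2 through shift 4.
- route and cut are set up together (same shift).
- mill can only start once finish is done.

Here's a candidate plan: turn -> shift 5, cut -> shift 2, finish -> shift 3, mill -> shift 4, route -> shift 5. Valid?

Invalid. cut is only available from shift 4 onward.

The deadline for turn is shift 5 — holds.
route and finish can't run in the same shift (same grinder) — holds.
finish is restricted to shift 2 through shift 4 — holds.
cut is only available from shift 4 onward — violated.
route and cut are set up together (same shift) — violated.
mill must be completed before cut — violated.
mill can only start once finish is done — holds.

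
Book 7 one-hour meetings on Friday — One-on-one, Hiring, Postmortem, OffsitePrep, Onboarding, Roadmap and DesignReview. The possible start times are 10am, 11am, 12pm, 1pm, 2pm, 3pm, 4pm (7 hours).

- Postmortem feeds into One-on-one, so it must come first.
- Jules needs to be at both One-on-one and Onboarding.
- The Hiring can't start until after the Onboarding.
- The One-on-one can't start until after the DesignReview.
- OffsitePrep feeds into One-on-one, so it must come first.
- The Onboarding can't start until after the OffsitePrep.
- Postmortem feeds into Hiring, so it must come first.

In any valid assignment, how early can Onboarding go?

Precedence pushes Onboarding to at least 11am; downstream work caps Onboarding at 3pm.
Onboarding at 11am is achievable: One-on-one -> 12pm; Onboarding -> 11am; DesignReview -> 10am; Hiring -> 12pm; Roadmap -> 10am; OffsitePrep -> 10am; Postmortem -> 10am.

11am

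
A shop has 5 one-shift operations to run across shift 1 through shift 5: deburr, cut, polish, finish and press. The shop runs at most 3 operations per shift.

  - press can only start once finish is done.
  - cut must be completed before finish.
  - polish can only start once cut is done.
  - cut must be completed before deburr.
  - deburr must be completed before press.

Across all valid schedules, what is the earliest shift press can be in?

Precedence pushes press to at least shift 3.
press at shift 3 is achievable: deburr in shift 2; finish in shift 2; cut in shift 1; polish in shift 2; press in shift 3.

shift 3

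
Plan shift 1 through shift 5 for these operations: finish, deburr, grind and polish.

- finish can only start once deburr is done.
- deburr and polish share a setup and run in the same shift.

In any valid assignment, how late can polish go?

shift 4

Polish must be in the same shift as deburr, which can't be after shift 4, so polish is at most shift 4.
polish at shift 4 is achievable: grind in shift 1; polish in shift 4; finish in shift 5; deburr in shift 4.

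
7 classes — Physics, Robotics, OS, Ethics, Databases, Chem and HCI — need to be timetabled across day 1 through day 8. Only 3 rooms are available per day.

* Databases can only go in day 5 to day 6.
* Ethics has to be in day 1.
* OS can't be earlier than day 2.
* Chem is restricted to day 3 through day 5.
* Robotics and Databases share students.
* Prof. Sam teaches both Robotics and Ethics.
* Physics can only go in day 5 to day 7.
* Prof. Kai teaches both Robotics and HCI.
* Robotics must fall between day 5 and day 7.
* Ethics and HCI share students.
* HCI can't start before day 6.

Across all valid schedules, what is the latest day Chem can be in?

Chem is available from day 3; Chem's own window allows nothing later than day 5.
Chem at day 5 is achievable: Databases in day 5, Ethics in day 1, Robotics in day 6, Physics in day 5, Chem in day 5, HCI in day 7, OS in day 2.

day 5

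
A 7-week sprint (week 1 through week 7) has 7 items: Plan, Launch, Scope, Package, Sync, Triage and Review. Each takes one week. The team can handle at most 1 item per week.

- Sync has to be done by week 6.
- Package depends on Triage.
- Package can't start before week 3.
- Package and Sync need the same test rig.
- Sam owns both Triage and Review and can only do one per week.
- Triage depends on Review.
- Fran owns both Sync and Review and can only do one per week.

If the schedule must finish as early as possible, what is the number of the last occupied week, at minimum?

The precedence chain requires at least 3 distinct weeks.
With at most 1 per week and 7 work items, at least 7 weeks are needed.
7 works (last occupied week: week 7): for example Plan=week 5, Triage=week 2, Package=week 3, Review=week 1, Launch=week 6, Sync=week 4, Scope=week 7.

week 7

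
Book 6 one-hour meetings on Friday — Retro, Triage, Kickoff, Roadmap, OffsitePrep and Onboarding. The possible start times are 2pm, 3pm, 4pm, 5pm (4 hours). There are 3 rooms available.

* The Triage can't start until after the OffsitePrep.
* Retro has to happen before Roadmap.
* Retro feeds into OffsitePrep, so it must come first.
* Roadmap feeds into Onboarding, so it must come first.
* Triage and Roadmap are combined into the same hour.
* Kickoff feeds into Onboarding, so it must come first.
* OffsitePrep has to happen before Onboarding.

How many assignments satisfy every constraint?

3

Enumerating: Triage -> 4pm; OffsitePrep -> 3pm; Retro -> 2pm; Kickoff -> 2pm; Roadmap -> 4pm; Onboarding -> 5pm | Roadmap -> 4pm, Triage -> 4pm, Retro -> 2pm, Kickoff -> 3pm, Onboarding -> 5pm, OffsitePrep -> 3pm | Kickoff -> 4pm; Roadmap -> 4pm; OffsitePrep -> 3pm; Retro -> 2pm; Onboarding -> 5pm; Triage -> 4pm.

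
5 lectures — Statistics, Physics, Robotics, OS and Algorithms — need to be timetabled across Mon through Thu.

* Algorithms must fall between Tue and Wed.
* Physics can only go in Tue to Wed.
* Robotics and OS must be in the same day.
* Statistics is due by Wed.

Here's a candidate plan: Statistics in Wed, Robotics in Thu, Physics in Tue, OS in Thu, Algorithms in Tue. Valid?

Statistics is due by Wed — holds.
Algorithms must fall between Tue and Wed — holds.
Physics can only go in Tue to Wed — holds.
Robotics and OS must be in the same day — holds.

Valid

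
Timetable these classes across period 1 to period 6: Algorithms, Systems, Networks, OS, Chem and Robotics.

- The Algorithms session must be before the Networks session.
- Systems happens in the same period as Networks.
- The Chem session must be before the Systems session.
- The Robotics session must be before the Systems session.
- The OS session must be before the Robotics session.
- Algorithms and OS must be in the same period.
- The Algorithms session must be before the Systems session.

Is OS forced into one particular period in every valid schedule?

OS can be period 1 (e.g. Systems in period 3; Chem in period 1; Networks in period 3; OS in period 1; Algorithms in period 1; Robotics in period 2) or period 2 (e.g. Algorithms -> period 2, Robotics -> period 3, OS -> period 2, Chem -> period 1, Systems -> period 4, Networks -> period 4).

No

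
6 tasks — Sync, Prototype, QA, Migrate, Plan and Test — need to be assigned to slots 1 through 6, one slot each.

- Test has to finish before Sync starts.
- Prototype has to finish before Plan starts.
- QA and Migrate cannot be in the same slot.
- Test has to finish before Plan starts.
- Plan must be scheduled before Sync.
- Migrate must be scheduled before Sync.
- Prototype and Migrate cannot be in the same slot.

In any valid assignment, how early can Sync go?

Precedence pushes Sync to at least 3.
Sync at 3 is achievable: Test=1; Plan=2; Migrate=2; Prototype=1; QA=1; Sync=3.

3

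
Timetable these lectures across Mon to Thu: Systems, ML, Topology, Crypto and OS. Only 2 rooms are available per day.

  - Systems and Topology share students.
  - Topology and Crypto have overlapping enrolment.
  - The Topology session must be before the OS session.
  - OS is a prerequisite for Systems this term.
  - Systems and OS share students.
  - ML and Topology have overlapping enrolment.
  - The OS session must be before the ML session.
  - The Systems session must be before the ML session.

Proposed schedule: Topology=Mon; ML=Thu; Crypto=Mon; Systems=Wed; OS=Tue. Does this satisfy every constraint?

Invalid. Topology and Crypto have overlapping enrolment.

The Topology session must be before the OS session — holds.
OS is a prerequisite for Systems this term — holds.
Systems and Topology share students — holds.
ML and Topology have overlapping enrolment — holds.
Systems and OS share students — holds.
The OS session must be before the ML session — holds.
The Systems session must be before the ML session — holds.
Topology and Crypto have overlapping enrolment — violated.
Only 2 rooms are available per day — holds.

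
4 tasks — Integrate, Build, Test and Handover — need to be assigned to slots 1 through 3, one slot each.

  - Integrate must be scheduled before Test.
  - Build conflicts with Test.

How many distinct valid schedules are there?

Splitting on Integrate: it can be 1 (12), 2 (6). Listing each branch's schedules as (Build, Test, Handover):
Integrate=1: (1,2,1) (1,2,2) (1,2,3) (1,3,1) (1,3,2) (1,3,3) (2,3,1) (2,3,2) (2,3,3) (3,2,1) (3,2,2) (3,2,3) — 12.
Integrate=2: (1,3,1) (1,3,2) (1,3,3) (2,3,1) (2,3,2) (2,3,3) — 6.
Summing: 12 + 6 = 18.

18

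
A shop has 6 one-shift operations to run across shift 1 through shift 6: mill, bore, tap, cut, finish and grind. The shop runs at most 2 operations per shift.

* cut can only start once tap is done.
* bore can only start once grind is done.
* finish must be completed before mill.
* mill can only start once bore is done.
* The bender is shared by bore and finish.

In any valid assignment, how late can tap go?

Downstream work caps tap at shift 5.
tap at shift 5 is achievable: bore=shift 2; finish=shift 1; tap=shift 5; mill=shift 3; grind=shift 1; cut=shift 6.

shift 5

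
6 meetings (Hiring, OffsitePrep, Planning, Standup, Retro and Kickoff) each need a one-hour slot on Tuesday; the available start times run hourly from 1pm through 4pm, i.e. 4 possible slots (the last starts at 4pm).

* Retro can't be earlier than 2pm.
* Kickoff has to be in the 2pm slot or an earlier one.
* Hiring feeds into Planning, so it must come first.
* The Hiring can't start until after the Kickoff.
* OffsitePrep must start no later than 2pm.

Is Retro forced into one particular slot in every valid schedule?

No

Retro can be 2pm (e.g. Standup in 1pm; OffsitePrep in 1pm; Retro in 2pm; Kickoff in 1pm; Hiring in 2pm; Planning in 3pm) or 3pm (e.g. Kickoff -> 1pm, OffsitePrep -> 1pm, Retro -> 3pm, Standup -> 1pm, Hiring -> 2pm, Planning -> 3pm).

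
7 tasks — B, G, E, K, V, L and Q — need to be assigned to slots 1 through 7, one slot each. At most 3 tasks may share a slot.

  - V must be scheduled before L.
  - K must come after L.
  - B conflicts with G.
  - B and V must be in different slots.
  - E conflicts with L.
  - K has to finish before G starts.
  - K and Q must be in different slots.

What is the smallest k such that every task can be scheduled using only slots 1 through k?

The precedence chain requires at least 4 distinct slots.
With at most 3 per slot and 7 tasks, at least 3 slots are needed.
4 works (last occupied slot: 4): for example G -> 4; E -> 1; V -> 1; K -> 3; L -> 2; B -> 2; Q -> 1.

4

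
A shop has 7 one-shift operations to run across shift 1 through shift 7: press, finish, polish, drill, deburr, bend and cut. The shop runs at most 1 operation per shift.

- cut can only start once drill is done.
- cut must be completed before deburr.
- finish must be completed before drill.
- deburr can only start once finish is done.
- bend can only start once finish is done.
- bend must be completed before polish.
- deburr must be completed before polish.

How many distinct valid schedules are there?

Splitting on finish: it can be shift 1 (24), shift 2 (4). Listing each branch's schedules as (press, polish, drill, deburr, bend, cut) by shift number:
finish=shift 1: (2,7,3,5,6,4) (2,7,3,6,4,5) (2,7,3,6,5,4) (2,7,4,6,3,5) (3,7,2,5,6,4) (3,7,2,6,4,5) (3,7,2,6,5,4) (3,7,4,6,2,5) (4,7,2,5,6,3) (4,7,2,6,3,5) (4,7,2,6,5,3) (4,7,3,6,2,5) (5,7,2,4,6,3) (5,7,2,6,3,4) (5,7,2,6,4,3) (5,7,3,6,2,4) (6,7,2,4,5,3) (6,7,2,5,3,4) (6,7,2,5,4,3) (6,7,3,5,2,4) (7,6,2,4,5,3) (7,6,2,5,3,4) (7,6,2,5,4,3) (7,6,3,5,2,4) — 24.
finish=shift 2: (1,7,3,5,6,4) (1,7,3,6,4,5) (1,7,3,6,5,4) (1,7,4,6,3,5) — 4.
Summing: 24 + 4 = 28.

28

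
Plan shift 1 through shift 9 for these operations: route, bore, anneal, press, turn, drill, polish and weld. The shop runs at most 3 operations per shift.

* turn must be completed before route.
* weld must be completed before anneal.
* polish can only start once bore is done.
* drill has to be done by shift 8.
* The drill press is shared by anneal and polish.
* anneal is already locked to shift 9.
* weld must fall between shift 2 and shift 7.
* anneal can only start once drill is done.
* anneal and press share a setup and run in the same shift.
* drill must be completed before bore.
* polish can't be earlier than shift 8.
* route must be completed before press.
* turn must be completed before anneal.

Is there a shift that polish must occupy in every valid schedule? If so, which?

shift 8

polish's window is shift 8–shift 9.
anneal is fixed at shift 9, and polish can't share a shift with anneal.
So polish must be shift 8.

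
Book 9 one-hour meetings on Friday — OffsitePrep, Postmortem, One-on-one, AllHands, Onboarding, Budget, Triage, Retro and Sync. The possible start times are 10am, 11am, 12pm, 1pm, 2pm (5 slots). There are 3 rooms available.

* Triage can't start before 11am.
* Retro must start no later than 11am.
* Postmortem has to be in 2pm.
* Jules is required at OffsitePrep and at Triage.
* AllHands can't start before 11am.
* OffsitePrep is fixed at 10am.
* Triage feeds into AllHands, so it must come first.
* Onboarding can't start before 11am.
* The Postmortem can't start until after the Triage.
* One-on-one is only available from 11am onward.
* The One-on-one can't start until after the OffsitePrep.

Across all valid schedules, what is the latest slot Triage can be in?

1pm

Triage is available from 11am; downstream work caps Triage at 1pm.
Triage at 1pm is achievable: AllHands -> 2pm; Postmortem -> 2pm; Sync -> 11am; One-on-one -> 11am; Retro -> 10am; Budget -> 10am; Onboarding -> 11am; Triage -> 1pm; OffsitePrep -> 10am.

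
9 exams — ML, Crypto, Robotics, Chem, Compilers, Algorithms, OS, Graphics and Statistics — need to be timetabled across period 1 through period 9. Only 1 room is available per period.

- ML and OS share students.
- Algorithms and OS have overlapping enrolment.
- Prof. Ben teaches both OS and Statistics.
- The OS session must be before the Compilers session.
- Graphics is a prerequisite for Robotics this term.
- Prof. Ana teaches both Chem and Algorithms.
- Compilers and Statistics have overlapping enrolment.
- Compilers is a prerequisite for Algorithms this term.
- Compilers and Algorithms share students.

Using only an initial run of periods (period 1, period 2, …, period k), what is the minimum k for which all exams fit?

The precedence chain requires at least 3 distinct periods.
With at most 1 per period and 9 exams, at least 9 periods are needed.
9 works (last occupied period: period 9): for example Statistics -> period 9; Crypto -> period 7; OS -> period 1; Compilers -> period 2; Graphics -> period 3; Algorithms -> period 5; Robotics -> period 4; Chem -> period 8; ML -> period 6.

9 periods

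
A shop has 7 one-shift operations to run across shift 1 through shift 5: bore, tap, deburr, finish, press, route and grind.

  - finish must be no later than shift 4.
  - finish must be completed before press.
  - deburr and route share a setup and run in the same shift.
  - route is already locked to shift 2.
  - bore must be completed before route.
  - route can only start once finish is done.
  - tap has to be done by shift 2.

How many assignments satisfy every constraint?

40

Splitting on tap: it can be shift 1 (20), shift 2 (20). Listing each branch's schedules as (bore, deburr, finish, press, route, grind) by shift number:
tap=shift 1: (1,2,1,2,2,1) (1,2,1,2,2,2) (1,2,1,2,2,3) (1,2,1,2,2,4) (1,2,1,2,2,5) (1,2,1,3,2,1) (1,2,1,3,2,2) (1,2,1,3,2,3) (1,2,1,3,2,4) (1,2,1,3,2,5) (1,2,1,4,2,1) (1,2,1,4,2,2) (1,2,1,4,2,3) (1,2,1,4,2,4) (1,2,1,4,2,5) (1,2,1,5,2,1) (1,2,1,5,2,2) (1,2,1,5,2,3) (1,2,1,5,2,4) (1,2,1,5,2,5) — 20.
tap=shift 2: (1,2,1,2,2,1) (1,2,1,2,2,2) (1,2,1,2,2,3) (1,2,1,2,2,4) (1,2,1,2,2,5) (1,2,1,3,2,1) (1,2,1,3,2,2) (1,2,1,3,2,3) (1,2,1,3,2,4) (1,2,1,3,2,5) (1,2,1,4,2,1) (1,2,1,4,2,2) (1,2,1,4,2,3) (1,2,1,4,2,4) (1,2,1,4,2,5) (1,2,1,5,2,1) (1,2,1,5,2,2) (1,2,1,5,2,3) (1,2,1,5,2,4) (1,2,1,5,2,5) — 20.
Summing: 20 + 20 = 40.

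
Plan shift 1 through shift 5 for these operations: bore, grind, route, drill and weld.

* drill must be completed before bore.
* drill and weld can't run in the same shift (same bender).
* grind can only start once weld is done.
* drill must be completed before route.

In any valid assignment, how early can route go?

Precedence pushes route to at least shift 2.
route at shift 2 is achievable: route -> shift 2; grind -> shift 3; weld -> shift 2; drill -> shift 1; bore -> shift 2.

shift 2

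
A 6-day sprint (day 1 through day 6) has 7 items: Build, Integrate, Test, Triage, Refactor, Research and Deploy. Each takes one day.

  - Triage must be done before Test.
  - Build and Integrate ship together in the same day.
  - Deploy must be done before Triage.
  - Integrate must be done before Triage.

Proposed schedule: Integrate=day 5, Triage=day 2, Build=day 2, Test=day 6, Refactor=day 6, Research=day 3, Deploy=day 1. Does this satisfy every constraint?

Deploy must be done before Triage — holds.
Build and Integrate ship together in the same day — violated.
Integrate must be done before Triage — violated.
Triage must be done before Test — holds.

No — it violates: Integrate must be done before Triage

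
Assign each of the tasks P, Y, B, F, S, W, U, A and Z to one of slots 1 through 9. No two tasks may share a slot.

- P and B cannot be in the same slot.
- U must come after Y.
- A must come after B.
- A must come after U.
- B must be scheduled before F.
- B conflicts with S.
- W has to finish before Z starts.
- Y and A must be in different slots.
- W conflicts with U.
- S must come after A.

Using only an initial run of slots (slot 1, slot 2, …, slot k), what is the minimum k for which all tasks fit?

9 slots

The precedence chain requires at least 4 distinct slots.
With at most 1 per slot and 9 tasks, at least 9 slots are needed.
9 works (last occupied slot: 9): for example Z=8, U=3, B=1, S=6, Y=2, W=7, A=4, P=9, F=5.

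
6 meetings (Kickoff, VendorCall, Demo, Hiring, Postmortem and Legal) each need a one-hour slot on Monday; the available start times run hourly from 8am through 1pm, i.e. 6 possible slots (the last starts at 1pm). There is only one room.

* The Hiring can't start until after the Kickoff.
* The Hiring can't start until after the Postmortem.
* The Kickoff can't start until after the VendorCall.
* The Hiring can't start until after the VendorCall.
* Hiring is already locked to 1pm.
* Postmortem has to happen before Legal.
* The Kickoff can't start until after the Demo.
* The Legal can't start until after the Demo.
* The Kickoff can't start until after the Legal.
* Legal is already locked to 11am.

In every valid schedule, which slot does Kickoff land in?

Legal is fixed at 11am and must come before Kickoff, so Kickoff is at least 12pm.
Hiring is fixed at 1pm and must come after Kickoff, so Kickoff is at most 12pm.
So Kickoff must be 12pm.

12pm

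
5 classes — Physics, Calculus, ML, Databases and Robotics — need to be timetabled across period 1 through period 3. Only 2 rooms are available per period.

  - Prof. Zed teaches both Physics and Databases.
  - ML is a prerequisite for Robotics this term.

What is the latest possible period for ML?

period 2

Downstream work caps ML at period 2.
ML at period 2 is achievable: Physics in period 1, Calculus in period 1, Robotics in period 3, Databases in period 2, ML in period 2.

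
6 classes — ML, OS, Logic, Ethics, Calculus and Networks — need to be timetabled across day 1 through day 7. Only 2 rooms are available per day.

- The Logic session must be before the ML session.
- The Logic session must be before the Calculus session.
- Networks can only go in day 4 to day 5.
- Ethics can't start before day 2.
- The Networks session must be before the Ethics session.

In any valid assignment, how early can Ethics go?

day 5

Ethics is available from day 2; precedence pushes Ethics to at least day 5.
Ethics at day 5 is achievable: Logic=day 1, Networks=day 4, Ethics=day 5, Calculus=day 2, ML=day 2, OS=day 1.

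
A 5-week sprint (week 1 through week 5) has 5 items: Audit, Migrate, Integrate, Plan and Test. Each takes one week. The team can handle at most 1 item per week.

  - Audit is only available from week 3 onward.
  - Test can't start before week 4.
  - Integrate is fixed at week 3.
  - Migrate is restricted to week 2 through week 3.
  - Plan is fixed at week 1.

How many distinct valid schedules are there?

Enumerating: Plan -> week 1, Migrate -> week 2, Test -> week 4, Audit -> week 5, Integrate -> week 3 | Test=week 5, Migrate=week 2, Integrate=week 3, Plan=week 1, Audit=week 4.

2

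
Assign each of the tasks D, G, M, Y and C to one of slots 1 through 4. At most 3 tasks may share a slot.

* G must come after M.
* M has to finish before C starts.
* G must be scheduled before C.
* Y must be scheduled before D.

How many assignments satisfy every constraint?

Splitting on D: it can be 2 (4), 3 (8), 4 (12). Listing each branch's schedules as (G, M, Y, C):
D=2: (2,1,1,3) (2,1,1,4) (3,1,1,4) (3,2,1,4) — 4.
D=3: (2,1,1,3) (2,1,1,4) (2,1,2,3) (2,1,2,4) (3,1,1,4) (3,1,2,4) (3,2,1,4) (3,2,2,4) — 8.
D=4: (2,1,1,3) (2,1,1,4) (2,1,2,3) (2,1,2,4) (2,1,3,3) (2,1,3,4) (3,1,1,4) (3,1,2,4) (3,1,3,4) (3,2,1,4) (3,2,2,4) (3,2,3,4) — 12.
Summing: 4 + 8 + 12 = 24.

24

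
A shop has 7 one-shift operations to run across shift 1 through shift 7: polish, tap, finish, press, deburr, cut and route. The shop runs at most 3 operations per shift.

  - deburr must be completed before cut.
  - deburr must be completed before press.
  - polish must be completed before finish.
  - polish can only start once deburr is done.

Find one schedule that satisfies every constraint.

tap in shift 1; cut in shift 2; polish in shift 2; press in shift 2; deburr in shift 1; finish in shift 3; route in shift 1

Checking: deburr(shift 1) before press(shift 2); deburr(shift 1) before polish(shift 2); deburr(shift 1) before cut(shift 2); polish(shift 2) before finish(shift 3); max 3 per shift (cap 3).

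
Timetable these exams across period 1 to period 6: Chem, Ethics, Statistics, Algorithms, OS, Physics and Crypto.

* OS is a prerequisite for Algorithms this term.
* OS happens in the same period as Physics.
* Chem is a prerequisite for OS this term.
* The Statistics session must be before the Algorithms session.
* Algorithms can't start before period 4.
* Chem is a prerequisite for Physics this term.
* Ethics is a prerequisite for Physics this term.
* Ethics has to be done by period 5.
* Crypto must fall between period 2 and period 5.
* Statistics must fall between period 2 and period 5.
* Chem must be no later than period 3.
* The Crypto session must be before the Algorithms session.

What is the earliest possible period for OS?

Precedence pushes OS to at least period 2; downstream work caps OS at period 5.
OS at period 2 is achievable: Ethics=period 1; Statistics=period 2; Crypto=period 2; OS=period 2; Physics=period 2; Algorithms=period 4; Chem=period 1.

period 2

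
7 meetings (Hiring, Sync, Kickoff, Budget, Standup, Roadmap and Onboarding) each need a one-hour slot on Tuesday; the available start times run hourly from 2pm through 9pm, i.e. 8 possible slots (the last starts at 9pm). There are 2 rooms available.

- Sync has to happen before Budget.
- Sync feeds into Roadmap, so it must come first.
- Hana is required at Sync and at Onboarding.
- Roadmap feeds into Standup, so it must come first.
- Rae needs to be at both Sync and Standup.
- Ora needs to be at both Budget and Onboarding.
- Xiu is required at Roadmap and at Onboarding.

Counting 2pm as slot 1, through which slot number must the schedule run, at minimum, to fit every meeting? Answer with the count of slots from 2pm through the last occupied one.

The precedence chain requires at least 3 distinct slots.
With at most 2 per slot and 7 meetings, at least 4 slots are needed.
4 works (last occupied slot: 5pm): for example Hiring -> 2pm; Onboarding -> 5pm; Sync -> 2pm; Kickoff -> 4pm; Standup -> 4pm; Roadmap -> 3pm; Budget -> 3pm.

4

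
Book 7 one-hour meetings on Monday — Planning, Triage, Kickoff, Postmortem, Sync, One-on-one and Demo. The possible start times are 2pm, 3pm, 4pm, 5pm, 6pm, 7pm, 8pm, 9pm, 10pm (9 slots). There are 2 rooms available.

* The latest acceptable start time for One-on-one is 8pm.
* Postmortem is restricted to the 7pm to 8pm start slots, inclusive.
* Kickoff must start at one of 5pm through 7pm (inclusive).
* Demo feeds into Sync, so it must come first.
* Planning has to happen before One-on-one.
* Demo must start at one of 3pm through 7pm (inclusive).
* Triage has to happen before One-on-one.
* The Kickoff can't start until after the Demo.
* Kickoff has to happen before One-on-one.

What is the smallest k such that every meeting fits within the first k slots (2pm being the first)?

6 slots

The precedence chain requires at least 3 distinct slots.
With at most 2 per slot and 7 meetings, at least 4 slots are needed.
Postmortem can't be placed before 7pm — that is slot 6 counting from 2pm — so the schedule must run through at least 6 slots.
6 works (last occupied slot: 7pm): for example Demo -> 3pm; Triage -> 2pm; Kickoff -> 5pm; One-on-one -> 6pm; Sync -> 4pm; Postmortem -> 7pm; Planning -> 2pm.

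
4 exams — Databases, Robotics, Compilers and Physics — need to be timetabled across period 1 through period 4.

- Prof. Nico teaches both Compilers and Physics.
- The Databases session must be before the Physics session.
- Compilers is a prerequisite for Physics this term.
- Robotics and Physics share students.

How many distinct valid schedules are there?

Splitting on Databases: it can be period 1 (18), period 2 (15), period 3 (9). Listing each branch's schedules as (Robotics, Compilers, Physics) by period number:
Databases=period 1: (1,1,2) (1,1,3) (1,1,4) (1,2,3) (1,2,4) (1,3,4) (2,1,3) (2,1,4) (2,2,3) (2,2,4) (2,3,4) (3,1,2) (3,1,4) (3,2,4) (3,3,4) (4,1,2) (4,1,3) (4,2,3) — 18.
Databases=period 2: (1,1,3) (1,1,4) (1,2,3) (1,2,4) (1,3,4) (2,1,3) (2,1,4) (2,2,3) (2,2,4) (2,3,4) (3,1,4) (3,2,4) (3,3,4) (4,1,3) (4,2,3) — 15.
Databases=period 3: (1,1,4) (1,2,4) (1,3,4) (2,1,4) (2,2,4) (2,3,4) (3,1,4) (3,2,4) (3,3,4) — 9.
Summing: 18 + 15 + 9 = 42.

42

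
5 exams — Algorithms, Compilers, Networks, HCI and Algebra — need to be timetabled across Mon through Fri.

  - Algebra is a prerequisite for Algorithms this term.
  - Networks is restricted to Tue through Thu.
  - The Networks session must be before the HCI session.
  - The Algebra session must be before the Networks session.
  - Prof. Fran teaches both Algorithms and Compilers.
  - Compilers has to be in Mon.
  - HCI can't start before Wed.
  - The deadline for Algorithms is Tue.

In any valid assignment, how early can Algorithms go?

Precedence pushes Algorithms to at least Tue; Algorithms's own window allows nothing later than Tue.
Algorithms at Tue is achievable: Algorithms -> Tue; Algebra -> Mon; Compilers -> Mon; HCI -> Wed; Networks -> Tue.

Tue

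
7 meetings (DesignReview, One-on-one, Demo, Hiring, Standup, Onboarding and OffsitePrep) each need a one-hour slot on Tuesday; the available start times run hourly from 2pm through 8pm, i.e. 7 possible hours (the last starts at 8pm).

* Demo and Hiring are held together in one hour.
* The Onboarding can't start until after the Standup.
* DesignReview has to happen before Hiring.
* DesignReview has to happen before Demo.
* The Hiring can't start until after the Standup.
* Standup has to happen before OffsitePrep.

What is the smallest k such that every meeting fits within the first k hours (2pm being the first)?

2 hours

The precedence chain requires at least 2 distinct hours.
2 works (last occupied hour: 3pm): for example OffsitePrep=3pm; Hiring=3pm; One-on-one=2pm; DesignReview=2pm; Onboarding=3pm; Demo=3pm; Standup=2pm.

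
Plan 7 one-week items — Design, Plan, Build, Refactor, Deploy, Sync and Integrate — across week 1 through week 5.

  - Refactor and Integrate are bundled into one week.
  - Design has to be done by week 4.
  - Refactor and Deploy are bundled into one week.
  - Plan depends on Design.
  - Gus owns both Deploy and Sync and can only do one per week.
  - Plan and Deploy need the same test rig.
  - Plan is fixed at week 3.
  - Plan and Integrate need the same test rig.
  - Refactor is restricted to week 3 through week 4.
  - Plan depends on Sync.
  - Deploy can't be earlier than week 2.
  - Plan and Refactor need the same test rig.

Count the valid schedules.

Splitting on Design: it can be week 1 (10), week 2 (10). Listing each branch's schedules as (Plan, Build, Refactor, Deploy, Sync, Integrate) by week number:
Design=week 1: (3,1,4,4,1,4) (3,1,4,4,2,4) (3,2,4,4,1,4) (3,2,4,4,2,4) (3,3,4,4,1,4) (3,3,4,4,2,4) (3,4,4,4,1,4) (3,4,4,4,2,4) (3,5,4,4,1,4) (3,5,4,4,2,4) — 10.
Design=week 2: (3,1,4,4,1,4) (3,1,4,4,2,4) (3,2,4,4,1,4) (3,2,4,4,2,4) (3,3,4,4,1,4) (3,3,4,4,2,4) (3,4,4,4,1,4) (3,4,4,4,2,4) (3,5,4,4,1,4) (3,5,4,4,2,4) — 10.
Summing: 10 + 10 = 20.

20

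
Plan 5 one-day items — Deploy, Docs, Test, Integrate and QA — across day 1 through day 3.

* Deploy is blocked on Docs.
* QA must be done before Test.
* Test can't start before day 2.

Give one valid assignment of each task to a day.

Deploy=day 2, QA=day 1, Docs=day 1, Test=day 2, Integrate=day 1

Checking: Docs(day 1) before Deploy(day 2); QA(day 1) before Test(day 2); Test=day 2 in [day 2,day 3].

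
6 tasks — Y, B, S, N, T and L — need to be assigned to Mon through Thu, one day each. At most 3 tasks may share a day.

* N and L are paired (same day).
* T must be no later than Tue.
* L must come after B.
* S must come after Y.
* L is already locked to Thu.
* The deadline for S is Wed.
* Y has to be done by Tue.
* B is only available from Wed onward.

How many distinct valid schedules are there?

6

Splitting on Y: it can be Mon (4), Tue (2). Listing each branch's schedules as (B, S, N, T, L):
Y=Mon: (Wed,Tue,Thu,Mon,Thu) (Wed,Tue,Thu,Tue,Thu) (Wed,Wed,Thu,Mon,Thu) (Wed,Wed,Thu,Tue,Thu) — 4.
Y=Tue: (Wed,Wed,Thu,Mon,Thu) (Wed,Wed,Thu,Tue,Thu) — 2.
Summing: 4 + 2 = 6.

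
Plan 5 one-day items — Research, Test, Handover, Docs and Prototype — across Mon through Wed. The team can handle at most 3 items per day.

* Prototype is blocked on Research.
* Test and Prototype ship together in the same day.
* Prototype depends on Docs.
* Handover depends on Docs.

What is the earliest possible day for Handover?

Precedence pushes Handover to at least Tue.
Handover at Tue is achievable: Docs in Mon, Research in Mon, Prototype in Tue, Handover in Tue, Test in Tue.

Tue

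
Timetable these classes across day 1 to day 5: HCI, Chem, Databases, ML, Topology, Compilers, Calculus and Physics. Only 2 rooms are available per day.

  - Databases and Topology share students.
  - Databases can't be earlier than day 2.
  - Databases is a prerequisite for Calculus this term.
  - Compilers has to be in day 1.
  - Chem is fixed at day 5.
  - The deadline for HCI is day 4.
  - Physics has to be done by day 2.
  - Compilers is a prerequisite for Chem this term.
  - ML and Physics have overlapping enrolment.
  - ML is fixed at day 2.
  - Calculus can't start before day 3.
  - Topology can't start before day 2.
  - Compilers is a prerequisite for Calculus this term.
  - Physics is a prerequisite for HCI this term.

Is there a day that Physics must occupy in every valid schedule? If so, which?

Physics's window is day 1–day 2.
ML is fixed at day 2, and Physics can't share a day with ML.
So Physics must be day 1.

day 1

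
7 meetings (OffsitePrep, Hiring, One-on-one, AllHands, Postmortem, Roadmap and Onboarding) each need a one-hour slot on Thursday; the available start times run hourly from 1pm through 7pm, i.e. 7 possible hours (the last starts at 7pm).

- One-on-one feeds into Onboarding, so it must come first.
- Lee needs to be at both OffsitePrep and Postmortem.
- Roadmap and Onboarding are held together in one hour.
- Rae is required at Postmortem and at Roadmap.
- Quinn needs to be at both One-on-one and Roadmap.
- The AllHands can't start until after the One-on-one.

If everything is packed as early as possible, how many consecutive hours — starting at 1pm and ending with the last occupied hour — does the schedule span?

The precedence chain requires at least 2 distinct hours.
2 works (last occupied hour: 2pm): for example Postmortem -> 1pm, One-on-one -> 1pm, Hiring -> 1pm, Onboarding -> 2pm, Roadmap -> 2pm, AllHands -> 2pm, OffsitePrep -> 2pm.

2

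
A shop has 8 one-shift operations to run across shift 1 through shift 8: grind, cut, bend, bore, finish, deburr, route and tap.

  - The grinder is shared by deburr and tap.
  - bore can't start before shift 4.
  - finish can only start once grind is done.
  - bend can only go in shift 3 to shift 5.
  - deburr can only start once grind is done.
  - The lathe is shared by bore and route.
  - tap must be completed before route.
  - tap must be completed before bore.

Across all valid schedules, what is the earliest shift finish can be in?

Precedence pushes finish to at least shift 2.
finish at shift 2 is achievable: cut -> shift 1, bore -> shift 4, deburr -> shift 2, tap -> shift 1, grind -> shift 1, route -> shift 2, finish -> shift 2, bend -> shift 3.

shift 2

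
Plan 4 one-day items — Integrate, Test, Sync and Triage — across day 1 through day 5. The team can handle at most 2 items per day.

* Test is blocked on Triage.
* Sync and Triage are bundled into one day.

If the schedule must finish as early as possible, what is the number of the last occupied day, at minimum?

The precedence chain requires at least 2 distinct days.
With at most 2 per day and 4 tasks, at least 2 days are needed.
2 works (last occupied day: day 2): for example Test=day 2; Sync=day 1; Integrate=day 2; Triage=day 1.

2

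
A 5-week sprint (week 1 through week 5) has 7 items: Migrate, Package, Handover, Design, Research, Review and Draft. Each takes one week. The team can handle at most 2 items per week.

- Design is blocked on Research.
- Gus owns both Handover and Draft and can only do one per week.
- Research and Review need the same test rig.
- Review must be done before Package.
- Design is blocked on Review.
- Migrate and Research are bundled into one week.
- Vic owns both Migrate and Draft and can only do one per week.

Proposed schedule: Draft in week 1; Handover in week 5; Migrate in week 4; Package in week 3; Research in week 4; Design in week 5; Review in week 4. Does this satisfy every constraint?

Invalid. Research and Review need the same test rig.

Design is blocked on Review — holds.
Gus owns both Handover and Draft and can only do one per week — holds.
Design is blocked on Research — holds.
Research and Review need the same test rig — violated.
Review must be done before Package — violated.
Migrate and Research are bundled into one week — holds.
Vic owns both Migrate and Draft and can only do one per week — holds.
The team can handle at most 2 items per week — violated.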